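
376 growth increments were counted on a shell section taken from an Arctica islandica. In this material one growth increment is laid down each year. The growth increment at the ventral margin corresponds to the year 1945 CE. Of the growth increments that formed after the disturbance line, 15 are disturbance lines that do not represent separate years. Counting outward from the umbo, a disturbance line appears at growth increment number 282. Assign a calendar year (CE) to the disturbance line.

Between growth increment 282 and the ventral margin there are 376 − 282 = 94 growth increments.
Excluding 15 false growth increments: 94 − 15 = 79.
1945 − 79 = 1866 CE.

1866 CE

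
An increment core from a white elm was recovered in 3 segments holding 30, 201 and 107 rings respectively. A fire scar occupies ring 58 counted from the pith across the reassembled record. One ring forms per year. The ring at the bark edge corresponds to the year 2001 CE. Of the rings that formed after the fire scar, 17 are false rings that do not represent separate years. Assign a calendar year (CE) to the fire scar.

Total rings = 30 + 201 + 107 = 338.
Between ring 58 and the bark edge there are 338 − 58 = 280 rings.
Removing the 17 false rings leaves 280 − 17 = 263 true rings beyond the fire scar.
Counting back 263 years from 2001 CE places the fire scar in 2001 − 263 = 1738 CE.

1738 CE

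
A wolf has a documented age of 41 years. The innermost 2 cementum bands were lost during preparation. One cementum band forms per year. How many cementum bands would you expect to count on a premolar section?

39 cementum bands

One cementum band per year gives 41 cementum bands over 41 years.
Less the 2 uncaptured cementum bands: 41 − 2 = 39.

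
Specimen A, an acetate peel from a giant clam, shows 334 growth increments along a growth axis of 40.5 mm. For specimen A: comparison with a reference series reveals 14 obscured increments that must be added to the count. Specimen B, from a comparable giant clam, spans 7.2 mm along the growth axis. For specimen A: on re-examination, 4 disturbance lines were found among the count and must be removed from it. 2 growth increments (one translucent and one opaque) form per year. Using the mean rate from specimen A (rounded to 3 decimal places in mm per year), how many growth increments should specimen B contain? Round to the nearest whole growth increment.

Specimen A: adjusted count: 334 − 4 + 14 = 344 growth increments.
Specimen A: dividing by 2 growth increments per year: 344 / 2 = 172 years.
A: 40.5 mm over 172 years gives 40.5 / 172 ≈ 0.235 mm/year.
Specimen B: 7.2 mm / 0.235 mm per year = 30.64 years; at 2 growth increments per year that is 30.64 × 2 ≈ 61 growth increments.

61 growth increments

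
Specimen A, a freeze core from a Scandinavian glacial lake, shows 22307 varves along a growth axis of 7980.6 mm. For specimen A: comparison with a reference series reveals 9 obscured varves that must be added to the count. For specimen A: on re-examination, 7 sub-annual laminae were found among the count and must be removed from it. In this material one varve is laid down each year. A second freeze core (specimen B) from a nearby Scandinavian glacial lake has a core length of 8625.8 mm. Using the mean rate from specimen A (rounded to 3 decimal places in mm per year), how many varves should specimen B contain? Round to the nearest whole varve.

Specimen A: after corrections the count is 22307 − 7 + 9 = 22309 varves.
A: 7980.6 mm over 22309 years gives 7980.6 / 22309 ≈ 0.358 mm/yr.
For B, 8625.8 / 0.358 = 24094.41 years ≈ 24094 varves.

24094 varves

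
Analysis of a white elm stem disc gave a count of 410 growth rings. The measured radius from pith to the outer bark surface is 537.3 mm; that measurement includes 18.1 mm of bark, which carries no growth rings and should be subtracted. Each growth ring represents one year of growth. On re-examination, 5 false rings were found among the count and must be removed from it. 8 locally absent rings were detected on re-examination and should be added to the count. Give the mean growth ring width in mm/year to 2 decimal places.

Correcting the raw count gives 410 − 5 + 8 = 413 true growth rings.
The growth record spans 537.3 − 18.1 = 519.2 mm.
519.2 mm over 413 years gives 519.2 / 413 ≈ 1.26 mm/year.

1.26 mm/year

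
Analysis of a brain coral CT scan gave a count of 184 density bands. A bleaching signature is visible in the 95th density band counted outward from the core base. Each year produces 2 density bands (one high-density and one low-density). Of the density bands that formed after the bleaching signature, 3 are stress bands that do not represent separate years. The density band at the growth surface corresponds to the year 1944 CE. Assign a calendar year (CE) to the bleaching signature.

The bleaching signature sits at density band 95 from the core base, so 184 − 95 = 89 density bands formed after it.
Removing the 3 false density bands leaves 89 − 3 = 86 true density bands beyond the bleaching signature.
86 density bands at 2 per year is 86 / 2 = 43 years.
The density band at the growth surface is 1944 CE, so the bleaching signature dates to 1944 − 43 = 1901 CE.

1901 CE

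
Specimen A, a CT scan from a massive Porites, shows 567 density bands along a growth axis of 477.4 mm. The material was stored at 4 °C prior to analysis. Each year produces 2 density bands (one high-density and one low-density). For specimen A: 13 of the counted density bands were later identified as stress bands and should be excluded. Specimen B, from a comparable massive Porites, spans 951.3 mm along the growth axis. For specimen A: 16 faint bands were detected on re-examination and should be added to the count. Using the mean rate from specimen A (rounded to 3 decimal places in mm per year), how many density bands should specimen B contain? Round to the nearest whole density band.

1136 density bands

Specimen A: after corrections the count is 567 − 13 + 16 = 570 density bands.
Specimen A: dividing by 2 density bands per year: 570 / 2 = 285 years.
A: Extension rate ≈ 477.4 / 285 = 1.675 mm/year.
B spans 951.3 / 1.675 = 567.94 years; at 2 density bands per year that is 567.94 × 2 ≈ 1136 density bands.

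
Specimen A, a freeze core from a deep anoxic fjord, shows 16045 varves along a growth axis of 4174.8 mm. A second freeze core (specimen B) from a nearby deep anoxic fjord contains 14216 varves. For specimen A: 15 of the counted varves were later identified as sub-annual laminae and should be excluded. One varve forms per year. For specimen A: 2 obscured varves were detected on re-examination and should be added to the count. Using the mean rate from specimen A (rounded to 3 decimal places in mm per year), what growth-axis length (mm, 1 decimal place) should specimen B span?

3696.2 mm

Specimen A: after corrections the count is 16045 − 15 + 2 = 16032 varves.
A: Extension rate ≈ 4174.8 / 16032 = 0.260 mm/year.
B's length ≈ 0.260 × 14216 = 3696.2 mm.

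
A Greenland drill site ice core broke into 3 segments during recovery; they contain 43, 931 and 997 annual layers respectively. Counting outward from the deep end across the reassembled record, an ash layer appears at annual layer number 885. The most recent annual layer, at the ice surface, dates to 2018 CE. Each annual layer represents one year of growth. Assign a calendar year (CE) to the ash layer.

Total annual layers = 43 + 931 + 997 = 1971.
Between annual layer 885 and the ice surface there are 1971 − 885 = 1086 annual layers.
The annual layer at the ice surface is 2018 CE, so the ash layer dates to 2018 − 1086 = 932 CE.

932 CE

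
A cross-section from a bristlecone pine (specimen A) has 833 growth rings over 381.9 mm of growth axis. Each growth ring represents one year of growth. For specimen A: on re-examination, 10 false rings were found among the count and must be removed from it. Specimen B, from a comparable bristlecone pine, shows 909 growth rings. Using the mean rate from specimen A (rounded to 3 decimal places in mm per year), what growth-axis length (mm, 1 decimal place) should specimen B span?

Specimen A: after corrections the count is 833 − 10 = 823 growth rings.
A: Mean rate = 381.9 mm / 823 years ≈ 0.464 mm per year.
Length of B = 0.464 × 909 = 421.8 mm.

421.8 mm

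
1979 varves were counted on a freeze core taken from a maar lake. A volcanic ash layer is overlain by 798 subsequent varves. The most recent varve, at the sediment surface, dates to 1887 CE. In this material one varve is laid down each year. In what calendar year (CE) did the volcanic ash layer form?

There are 798 varves younger than the volcanic ash layer.
Counting back 798 years from 1887 CE places the volcanic ash layer in 1887 − 798 = 1089 CE.

1089 CE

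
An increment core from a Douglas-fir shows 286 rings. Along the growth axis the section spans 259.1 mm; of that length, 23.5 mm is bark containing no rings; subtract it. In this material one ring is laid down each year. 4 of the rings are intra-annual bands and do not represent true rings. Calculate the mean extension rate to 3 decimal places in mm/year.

Correcting the raw count gives 286 − 4 = 282 true rings.
Removing the 23.5 mm offcut leaves 259.1 − 23.5 = 235.6 mm.
Extension rate ≈ 235.6 / 282 = 0.835 mm/year.

0.835 mm/year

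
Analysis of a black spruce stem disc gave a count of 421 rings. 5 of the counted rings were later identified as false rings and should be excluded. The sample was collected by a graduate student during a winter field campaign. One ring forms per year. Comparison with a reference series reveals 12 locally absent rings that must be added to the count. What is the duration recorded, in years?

428 yr

After corrections the count is 421 − 5 + 12 = 428 rings.
With a one-to-one ring periodicity this is 428 years.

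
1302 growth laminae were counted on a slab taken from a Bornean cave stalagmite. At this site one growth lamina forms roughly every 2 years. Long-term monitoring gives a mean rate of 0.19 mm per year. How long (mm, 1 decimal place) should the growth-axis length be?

494.8 mm

At 2 years per growth lamina, 1302 × 2 = 2604 years.
Predicted length = 0.19 mm/year × 2604 years = 494.8 mm.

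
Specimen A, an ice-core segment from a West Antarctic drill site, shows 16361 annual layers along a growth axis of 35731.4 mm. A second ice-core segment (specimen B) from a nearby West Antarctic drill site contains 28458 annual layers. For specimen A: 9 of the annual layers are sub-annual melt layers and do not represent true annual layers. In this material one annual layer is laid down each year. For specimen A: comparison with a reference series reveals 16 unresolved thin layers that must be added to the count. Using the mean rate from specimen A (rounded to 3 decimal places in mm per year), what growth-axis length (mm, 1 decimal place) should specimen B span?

Specimen A: correcting the raw count gives 16361 − 9 + 16 = 16368 true annual layers.
A: Mean rate = 35731.4 mm / 16368 years ≈ 2.183 mm per year.
For B, 2.183 mm/year × 28458 years = 62123.8 mm.

62123.8 mm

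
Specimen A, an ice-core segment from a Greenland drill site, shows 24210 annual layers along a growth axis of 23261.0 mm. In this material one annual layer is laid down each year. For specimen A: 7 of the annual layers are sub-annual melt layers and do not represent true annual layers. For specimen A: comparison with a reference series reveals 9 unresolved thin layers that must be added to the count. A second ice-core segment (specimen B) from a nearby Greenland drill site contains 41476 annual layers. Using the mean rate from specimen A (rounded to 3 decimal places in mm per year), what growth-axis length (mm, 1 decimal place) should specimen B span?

Specimen A: correcting the raw count gives 24210 − 7 + 9 = 24212 true annual layers.
A: 23261.0 mm over 24212 years gives 23261.0 / 24212 ≈ 0.961 mm/year.
For B, 0.961 mm/year × 41476 years = 39858.4 mm.

39858.4 mm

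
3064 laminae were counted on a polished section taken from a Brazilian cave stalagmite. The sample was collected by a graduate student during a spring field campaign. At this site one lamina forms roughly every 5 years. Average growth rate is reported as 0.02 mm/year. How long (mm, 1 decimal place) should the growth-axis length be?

Multiplying by 5 years per lamina: 3064 × 5 = 15320 years.
15320 years at 0.02 mm/year gives 0.02 × 15320 = 306.4 mm.

306.4 mm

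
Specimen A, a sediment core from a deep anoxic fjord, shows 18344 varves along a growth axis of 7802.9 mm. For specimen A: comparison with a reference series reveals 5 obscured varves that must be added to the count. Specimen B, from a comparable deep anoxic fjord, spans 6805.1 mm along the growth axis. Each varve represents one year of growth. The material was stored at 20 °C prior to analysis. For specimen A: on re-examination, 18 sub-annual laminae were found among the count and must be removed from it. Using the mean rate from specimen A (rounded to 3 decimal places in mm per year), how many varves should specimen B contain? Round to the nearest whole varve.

Specimen A: true varve count = 18344 − 18 + 5 = 18331.
A: Extension rate ≈ 7802.9 / 18331 = 0.426 mm per year.
For B, 6805.1 / 0.426 = 15974.41 years ≈ 15974 varves.

15974 varves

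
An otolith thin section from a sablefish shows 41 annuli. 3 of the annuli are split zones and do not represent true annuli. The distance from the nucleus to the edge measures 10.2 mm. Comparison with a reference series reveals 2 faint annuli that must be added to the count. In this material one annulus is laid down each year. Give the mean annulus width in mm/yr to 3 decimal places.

0.255 mm/yr

After corrections the count is 41 − 3 + 2 = 40 annuli.
10.2 mm over 40 years gives 10.2 / 40 ≈ 0.255 mm/yr.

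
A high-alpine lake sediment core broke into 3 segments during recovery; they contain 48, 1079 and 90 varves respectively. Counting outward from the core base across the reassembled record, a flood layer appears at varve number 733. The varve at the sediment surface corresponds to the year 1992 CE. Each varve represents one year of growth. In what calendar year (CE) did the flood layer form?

1508 CE

Total varves = 48 + 1079 + 90 = 1217.
1217 − 733 = 484 varves lie beyond the flood layer toward the sediment surface.
1992 − 484 = 1508 CE.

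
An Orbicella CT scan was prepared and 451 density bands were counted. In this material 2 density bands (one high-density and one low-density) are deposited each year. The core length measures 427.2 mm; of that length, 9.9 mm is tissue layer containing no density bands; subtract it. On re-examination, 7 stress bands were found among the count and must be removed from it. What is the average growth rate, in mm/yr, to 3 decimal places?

1.880 mm/yr

True density band count = 451 − 7 = 444.
Dividing by 2 density bands per year: 444 / 2 = 222 years.
Net length = 427.2 − 9.9 = 417.3 mm.
417.3 mm over 222 years gives 417.3 / 222 ≈ 1.880 mm/yr.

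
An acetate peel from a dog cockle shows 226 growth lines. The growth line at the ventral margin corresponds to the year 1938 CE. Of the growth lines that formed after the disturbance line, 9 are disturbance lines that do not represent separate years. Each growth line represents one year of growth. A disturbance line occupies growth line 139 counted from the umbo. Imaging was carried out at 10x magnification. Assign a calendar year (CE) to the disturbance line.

Between growth line 139 and the ventral margin there are 226 − 139 = 87 growth lines.
Excluding 9 false growth lines: 87 − 9 = 78.
The growth line at the ventral margin is 1938 CE, so the disturbance line dates to 1938 − 78 = 1860 CE.

1860 CE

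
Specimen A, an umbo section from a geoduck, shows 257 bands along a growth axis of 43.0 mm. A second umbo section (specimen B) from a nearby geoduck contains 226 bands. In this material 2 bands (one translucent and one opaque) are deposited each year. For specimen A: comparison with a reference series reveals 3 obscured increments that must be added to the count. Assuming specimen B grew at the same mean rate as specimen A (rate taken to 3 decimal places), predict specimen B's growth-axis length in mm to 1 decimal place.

37.4 mm

Specimen A: true band count = 257 + 3 = 260.
Specimen A: 260 bands at 2 per year is 260 / 2 = 130 years.
A: 43.0 mm over 130 years gives 43.0 / 130 ≈ 0.331 mm/year.
Specimen B: dividing by 2 bands per year: 226 / 2 = 113 years. Length of B = 0.331 × 113 = 37.4 mm.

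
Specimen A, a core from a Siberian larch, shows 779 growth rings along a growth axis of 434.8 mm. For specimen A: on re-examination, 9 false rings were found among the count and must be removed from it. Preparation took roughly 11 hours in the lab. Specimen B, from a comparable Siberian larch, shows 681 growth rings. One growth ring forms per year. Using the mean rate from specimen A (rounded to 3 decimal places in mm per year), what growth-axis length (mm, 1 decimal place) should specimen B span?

Specimen A: adjusted count: 779 − 9 = 770 growth rings.
A: Extension rate ≈ 434.8 / 770 = 0.565 mm/yr.
For B, 0.565 mm/year × 681 years = 384.8 mm.

384.8 mm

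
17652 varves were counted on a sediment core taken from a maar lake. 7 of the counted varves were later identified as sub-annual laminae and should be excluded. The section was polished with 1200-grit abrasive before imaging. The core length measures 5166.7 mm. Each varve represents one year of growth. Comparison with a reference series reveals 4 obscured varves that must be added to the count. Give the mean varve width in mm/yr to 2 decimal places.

After corrections the count is 17652 − 7 + 4 = 17649 varves.
5166.7 mm over 17649 years gives 5166.7 / 17649 ≈ 0.29 mm/yr.

0.29 mm/yr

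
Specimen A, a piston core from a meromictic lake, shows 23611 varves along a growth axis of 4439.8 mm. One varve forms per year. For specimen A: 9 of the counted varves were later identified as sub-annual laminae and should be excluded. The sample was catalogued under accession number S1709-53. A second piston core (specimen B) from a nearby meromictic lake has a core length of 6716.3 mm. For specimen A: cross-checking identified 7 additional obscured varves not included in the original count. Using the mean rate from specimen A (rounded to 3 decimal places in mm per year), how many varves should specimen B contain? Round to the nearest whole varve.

35725 varves

Specimen A: after corrections the count is 23611 − 9 + 7 = 23609 varves.
A: Mean rate = 4439.8 mm / 23609 years ≈ 0.188 mm/yr.
Specimen B: 6716.3 mm / 0.188 mm per year = 35725.00 years ≈ 35725 varves.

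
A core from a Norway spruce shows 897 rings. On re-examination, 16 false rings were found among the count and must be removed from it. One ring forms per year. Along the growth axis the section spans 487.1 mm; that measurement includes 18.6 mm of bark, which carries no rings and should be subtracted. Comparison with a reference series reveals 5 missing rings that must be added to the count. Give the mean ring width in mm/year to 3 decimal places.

0.529 mm/year

True ring count = 897 − 16 + 5 = 886.
The growth record spans 487.1 − 18.6 = 468.5 mm.
Mean rate = 468.5 mm / 886 years ≈ 0.529 mm/year.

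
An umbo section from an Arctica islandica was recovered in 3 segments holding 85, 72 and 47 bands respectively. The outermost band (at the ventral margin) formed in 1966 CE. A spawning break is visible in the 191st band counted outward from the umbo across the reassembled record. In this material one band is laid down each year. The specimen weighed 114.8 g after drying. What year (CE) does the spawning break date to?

1953 CE

Total bands = 85 + 72 + 47 = 204.
Between band 191 and the ventral margin there are 204 − 191 = 13 bands.
The band at the ventral margin is 1966 CE, so the spawning break dates to 1966 − 13 = 1953 CE.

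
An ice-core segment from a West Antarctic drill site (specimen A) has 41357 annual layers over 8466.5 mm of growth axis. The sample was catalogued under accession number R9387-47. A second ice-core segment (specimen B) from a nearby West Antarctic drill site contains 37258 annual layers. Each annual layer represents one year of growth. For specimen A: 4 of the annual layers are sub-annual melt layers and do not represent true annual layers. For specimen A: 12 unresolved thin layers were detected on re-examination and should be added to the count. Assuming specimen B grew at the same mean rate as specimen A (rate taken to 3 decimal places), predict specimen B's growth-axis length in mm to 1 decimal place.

7637.9 mm

Specimen A: correcting the raw count gives 41357 − 4 + 12 = 41365 true annual layers.
A: Extension rate ≈ 8466.5 / 41365 = 0.205 mm per year.
For B, 0.205 mm/year × 37258 years = 7637.9 mm.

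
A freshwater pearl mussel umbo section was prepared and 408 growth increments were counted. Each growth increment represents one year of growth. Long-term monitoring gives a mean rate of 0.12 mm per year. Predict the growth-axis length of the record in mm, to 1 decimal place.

The record spans 408 years at 0.12 mm per year.
Length ≈ 0.12 × 408 = 49.0 mm.

49.0 mm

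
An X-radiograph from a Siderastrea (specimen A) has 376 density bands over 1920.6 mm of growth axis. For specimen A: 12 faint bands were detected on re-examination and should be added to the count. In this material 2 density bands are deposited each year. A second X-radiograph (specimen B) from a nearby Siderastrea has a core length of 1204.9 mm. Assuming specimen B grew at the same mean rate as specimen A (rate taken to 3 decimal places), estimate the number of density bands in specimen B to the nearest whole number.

Specimen A: after corrections the count is 376 + 12 = 388 density bands.
Specimen A: with 2 density bands per year, 388 / 2 = 194 years.
A: 1920.6 mm over 194 years gives 1920.6 / 194 ≈ 9.900 mm per year.
B spans 1204.9 / 9.900 = 121.71 years; at 2 density bands per year that is 121.71 × 2 ≈ 243 density bands.

243 density bands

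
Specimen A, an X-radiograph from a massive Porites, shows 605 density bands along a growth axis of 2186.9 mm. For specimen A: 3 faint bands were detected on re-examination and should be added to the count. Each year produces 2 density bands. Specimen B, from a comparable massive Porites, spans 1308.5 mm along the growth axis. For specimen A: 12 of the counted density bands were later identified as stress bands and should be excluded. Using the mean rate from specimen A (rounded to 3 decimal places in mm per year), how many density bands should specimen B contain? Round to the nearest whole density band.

357 density bands

Specimen A: adjusted count: 605 − 12 + 3 = 596 density bands.
Specimen A: 596 density bands at 2 per year is 596 / 2 = 298 years.
A: Mean rate = 2186.9 mm / 298 years ≈ 7.339 mm/year.
For B, 1308.5 / 7.339 = 178.29 years; at 2 density bands per year that is 178.29 × 2 ≈ 357 density bands.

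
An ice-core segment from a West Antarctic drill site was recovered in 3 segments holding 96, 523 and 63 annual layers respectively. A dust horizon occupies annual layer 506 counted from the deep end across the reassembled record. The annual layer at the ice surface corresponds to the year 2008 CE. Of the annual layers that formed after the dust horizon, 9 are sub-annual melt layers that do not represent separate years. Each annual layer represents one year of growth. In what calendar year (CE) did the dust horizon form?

Total annual layers = 96 + 523 + 63 = 682.
The dust horizon sits at annual layer 506 from the deep end, so 682 − 506 = 176 annual layers formed after it.
176 − 9 false = 167 true annual layers after the dust horizon.
2008 − 167 = 1841 CE.

1841 CE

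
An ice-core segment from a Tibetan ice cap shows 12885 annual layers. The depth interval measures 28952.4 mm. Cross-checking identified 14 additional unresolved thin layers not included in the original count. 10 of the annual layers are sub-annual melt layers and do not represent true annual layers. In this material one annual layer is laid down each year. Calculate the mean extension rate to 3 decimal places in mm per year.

Adjusted count: 12885 − 10 + 14 = 12889 annual layers.
Mean rate = 28952.4 mm / 12889 years ≈ 2.246 mm per year.

2.246 mm per year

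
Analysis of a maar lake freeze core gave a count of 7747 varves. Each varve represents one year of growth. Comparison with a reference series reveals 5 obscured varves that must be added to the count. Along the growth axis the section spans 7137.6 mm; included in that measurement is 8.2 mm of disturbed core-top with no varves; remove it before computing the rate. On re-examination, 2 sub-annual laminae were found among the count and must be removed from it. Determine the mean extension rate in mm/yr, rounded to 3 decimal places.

0.920 mm/yr

True varve count = 7747 − 2 + 5 = 7750.
The growth record spans 7137.6 − 8.2 = 7129.4 mm.
Extension rate ≈ 7129.4 / 7750 = 0.920 mm/yr.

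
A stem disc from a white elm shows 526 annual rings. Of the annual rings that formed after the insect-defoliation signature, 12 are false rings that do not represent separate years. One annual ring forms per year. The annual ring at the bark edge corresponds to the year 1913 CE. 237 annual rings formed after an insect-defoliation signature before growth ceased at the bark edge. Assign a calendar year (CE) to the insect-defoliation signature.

There are 237 annual rings younger than the insect-defoliation signature.
Removing the 12 false annual rings leaves 237 − 12 = 225 true annual rings beyond the insect-defoliation signature.
Counting back 225 years from 1913 CE places the insect-defoliation signature in 1913 − 225 = 1688 CE.

1688 CE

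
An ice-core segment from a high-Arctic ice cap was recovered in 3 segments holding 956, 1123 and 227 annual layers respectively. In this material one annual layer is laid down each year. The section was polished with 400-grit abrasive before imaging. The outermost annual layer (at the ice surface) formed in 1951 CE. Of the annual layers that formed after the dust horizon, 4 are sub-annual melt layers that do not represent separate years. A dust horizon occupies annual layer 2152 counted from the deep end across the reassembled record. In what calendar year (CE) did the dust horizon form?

Total annual layers = 956 + 1123 + 227 = 2306.
The dust horizon sits at annual layer 2152 from the deep end, so 2306 − 2152 = 154 annual layers formed after it.
Excluding 4 false annual layers: 154 − 4 = 150.
The annual layer at the ice surface is 1951 CE, so the dust horizon dates to 1951 − 150 = 1801 CE.

1801 CE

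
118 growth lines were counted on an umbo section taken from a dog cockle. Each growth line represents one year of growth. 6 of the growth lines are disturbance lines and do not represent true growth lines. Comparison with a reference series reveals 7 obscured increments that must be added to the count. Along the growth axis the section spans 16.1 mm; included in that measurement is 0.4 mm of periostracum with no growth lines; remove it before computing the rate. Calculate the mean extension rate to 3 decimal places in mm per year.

0.132 mm per year

Adjusted count: 118 − 6 + 7 = 119 growth lines.
The growth record spans 16.1 − 0.4 = 15.7 mm.
15.7 mm over 119 years gives 15.7 / 119 ≈ 0.132 mm per year.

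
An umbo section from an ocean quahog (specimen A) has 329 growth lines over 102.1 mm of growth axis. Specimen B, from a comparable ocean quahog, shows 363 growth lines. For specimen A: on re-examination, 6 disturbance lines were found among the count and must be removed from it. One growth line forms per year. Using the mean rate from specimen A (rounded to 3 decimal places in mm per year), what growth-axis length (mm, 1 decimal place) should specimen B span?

Specimen A: correcting the raw count gives 329 − 6 = 323 true growth lines.
A: Extension rate ≈ 102.1 / 323 = 0.316 mm/year.
For B, 0.316 mm/year × 363 years = 114.7 mm.

114.7 mm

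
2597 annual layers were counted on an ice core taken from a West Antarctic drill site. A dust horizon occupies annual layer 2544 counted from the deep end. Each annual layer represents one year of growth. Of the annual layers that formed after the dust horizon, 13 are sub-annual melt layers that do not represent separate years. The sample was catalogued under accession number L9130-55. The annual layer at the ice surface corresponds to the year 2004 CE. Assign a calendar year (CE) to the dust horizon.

1964 CE

2597 − 2544 = 53 annual layers lie beyond the dust horizon toward the ice surface.
Excluding 13 false annual layers: 53 − 13 = 40.
2004 − 40 = 1964 CE.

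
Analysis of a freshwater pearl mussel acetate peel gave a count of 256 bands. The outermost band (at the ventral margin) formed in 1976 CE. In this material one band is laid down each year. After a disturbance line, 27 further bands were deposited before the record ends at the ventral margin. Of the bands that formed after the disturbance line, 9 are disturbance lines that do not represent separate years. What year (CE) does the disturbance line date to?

1958 CE

27 bands formed after the disturbance line.
Removing the 9 false bands leaves 27 − 9 = 18 true bands beyond the disturbance line.
1976 − 18 = 1958 CE.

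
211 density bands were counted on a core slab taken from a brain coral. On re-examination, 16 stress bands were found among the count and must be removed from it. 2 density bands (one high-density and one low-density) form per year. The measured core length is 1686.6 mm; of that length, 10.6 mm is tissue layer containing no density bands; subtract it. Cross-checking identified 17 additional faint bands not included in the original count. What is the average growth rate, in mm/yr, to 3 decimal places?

Correcting the raw count gives 211 − 16 + 17 = 212 true density bands.
212 density bands at 2 per year is 212 / 2 = 106 years.
Removing the 10.6 mm offcut leaves 1686.6 − 10.6 = 1676.0 mm.
1676.0 mm over 106 years gives 1676.0 / 106 ≈ 15.811 mm/yr.

15.811 mm/yr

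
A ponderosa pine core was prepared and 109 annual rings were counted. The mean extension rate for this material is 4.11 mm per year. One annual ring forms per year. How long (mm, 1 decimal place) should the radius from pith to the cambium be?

448.0 mm

The record spans 109 years at 4.11 mm per year.
Predicted length = 4.11 mm/year × 109 years = 448.0 mm.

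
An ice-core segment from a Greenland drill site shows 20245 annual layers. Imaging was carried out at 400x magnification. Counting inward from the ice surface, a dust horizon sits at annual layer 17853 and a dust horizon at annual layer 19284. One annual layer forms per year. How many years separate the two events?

1431 yr

19284 − 17853 = 1431 annual layers lie between the two events.
At one annual layer per year, 1431 years elapsed between them.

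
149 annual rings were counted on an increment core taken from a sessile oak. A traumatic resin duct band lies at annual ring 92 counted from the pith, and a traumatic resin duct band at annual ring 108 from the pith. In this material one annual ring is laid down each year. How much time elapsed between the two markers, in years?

16 years

The two markers are separated by 108 − 92 = 16 annual rings.
One annual ring per year makes the interval 16 years.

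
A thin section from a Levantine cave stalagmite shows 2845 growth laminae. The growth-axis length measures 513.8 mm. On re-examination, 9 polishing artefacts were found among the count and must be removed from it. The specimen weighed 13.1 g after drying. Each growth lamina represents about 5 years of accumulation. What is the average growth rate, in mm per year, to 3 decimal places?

Adjusted count: 2845 − 9 = 2836 growth laminae.
At 5 years per growth lamina, 2836 × 5 = 14180 years.
513.8 mm over 14180 years gives 513.8 / 14180 ≈ 0.036 mm per year.

0.036 mm per year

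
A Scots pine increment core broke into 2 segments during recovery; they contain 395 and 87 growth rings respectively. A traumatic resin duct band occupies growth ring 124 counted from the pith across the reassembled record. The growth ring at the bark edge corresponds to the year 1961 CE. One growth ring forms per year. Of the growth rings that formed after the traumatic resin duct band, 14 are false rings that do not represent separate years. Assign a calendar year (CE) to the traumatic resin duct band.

Total growth rings = 395 + 87 = 482.
482 − 124 = 358 growth rings lie beyond the traumatic resin duct band toward the bark edge.
Removing the 14 false growth rings leaves 358 − 14 = 344 true growth rings beyond the traumatic resin duct band.
The growth ring at the bark edge is 1961 CE, so the traumatic resin duct band dates to 1961 − 344 = 1617 CE.

1617 CE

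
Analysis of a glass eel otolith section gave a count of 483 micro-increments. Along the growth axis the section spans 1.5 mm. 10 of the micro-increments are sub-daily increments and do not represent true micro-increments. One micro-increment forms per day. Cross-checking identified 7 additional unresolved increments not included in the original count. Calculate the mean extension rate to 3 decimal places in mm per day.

Correcting the raw count gives 483 − 10 + 7 = 480 true micro-increments.
Extension rate ≈ 1.5 / 480 = 0.003 mm per day.

0.003 mm per day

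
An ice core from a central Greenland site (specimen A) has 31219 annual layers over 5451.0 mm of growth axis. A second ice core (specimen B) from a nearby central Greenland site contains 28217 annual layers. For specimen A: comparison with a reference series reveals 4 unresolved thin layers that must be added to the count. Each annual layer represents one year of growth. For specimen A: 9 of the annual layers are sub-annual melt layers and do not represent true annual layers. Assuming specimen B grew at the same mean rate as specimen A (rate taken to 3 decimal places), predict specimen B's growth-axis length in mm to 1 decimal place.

Specimen A: correcting the raw count gives 31219 − 9 + 4 = 31214 true annual layers.
A: 5451.0 mm over 31214 years gives 5451.0 / 31214 ≈ 0.175 mm/yr.
Length of B = 0.175 × 28217 = 4938.0 mm.

4938.0 mm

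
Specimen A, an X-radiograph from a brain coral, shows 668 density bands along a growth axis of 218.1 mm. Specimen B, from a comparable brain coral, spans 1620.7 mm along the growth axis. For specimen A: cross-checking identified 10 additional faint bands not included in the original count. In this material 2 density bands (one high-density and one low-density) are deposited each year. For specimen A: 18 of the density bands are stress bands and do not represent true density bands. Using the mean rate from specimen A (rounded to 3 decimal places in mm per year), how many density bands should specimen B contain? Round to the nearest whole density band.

4904 density bands

Specimen A: after corrections the count is 668 − 18 + 10 = 660 density bands.
Specimen A: dividing by 2 density bands per year: 660 / 2 = 330 years.
A: Mean rate = 218.1 mm / 330 years ≈ 0.661 mm/year.
For B, 1620.7 / 0.661 = 2451.89 years; at 2 density bands per year that is 2451.89 × 2 ≈ 4904 density bands.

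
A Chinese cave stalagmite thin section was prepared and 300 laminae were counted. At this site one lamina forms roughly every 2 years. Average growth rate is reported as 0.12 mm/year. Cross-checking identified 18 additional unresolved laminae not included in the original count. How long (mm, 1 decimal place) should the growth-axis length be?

Correcting the raw count gives 300 + 18 = 318 true laminae.
At 2 years per lamina, 318 × 2 = 636 years.
Length ≈ 0.12 × 636 = 76.3 mm.

76.3 mm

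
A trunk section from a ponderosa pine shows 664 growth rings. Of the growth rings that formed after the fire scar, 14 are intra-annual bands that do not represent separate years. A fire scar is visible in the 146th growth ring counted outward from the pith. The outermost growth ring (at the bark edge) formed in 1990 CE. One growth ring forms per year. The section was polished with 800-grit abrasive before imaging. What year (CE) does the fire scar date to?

1486 CE

664 − 146 = 518 growth rings lie beyond the fire scar toward the bark edge.
518 − 14 false = 504 true growth rings after the fire scar.
The growth ring at the bark edge is 1990 CE, so the fire scar dates to 1990 − 504 = 1486 CE.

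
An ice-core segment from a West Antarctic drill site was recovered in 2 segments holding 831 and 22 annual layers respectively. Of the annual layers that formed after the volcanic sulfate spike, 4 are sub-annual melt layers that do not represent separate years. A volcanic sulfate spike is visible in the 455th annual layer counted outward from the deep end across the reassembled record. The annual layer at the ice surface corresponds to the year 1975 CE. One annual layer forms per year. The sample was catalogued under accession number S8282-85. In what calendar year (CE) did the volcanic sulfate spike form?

Total annual layers = 831 + 22 = 853.
Between annual layer 455 and the ice surface there are 853 − 455 = 398 annual layers.
Excluding 4 false annual layers: 398 − 4 = 394.
1975 − 394 = 1581 CE.

1581 CE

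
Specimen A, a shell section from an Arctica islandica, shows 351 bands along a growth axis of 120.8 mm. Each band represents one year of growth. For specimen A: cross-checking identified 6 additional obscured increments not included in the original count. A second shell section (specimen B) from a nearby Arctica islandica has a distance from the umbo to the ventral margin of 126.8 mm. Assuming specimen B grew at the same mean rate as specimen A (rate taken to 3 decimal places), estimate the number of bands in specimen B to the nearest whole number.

Specimen A: adjusted count: 351 + 6 = 357 bands.
A: 120.8 mm over 357 years gives 120.8 / 357 ≈ 0.338 mm/year.
B spans 126.8 / 0.338 = 375.15 years ≈ 375 bands.

375 bands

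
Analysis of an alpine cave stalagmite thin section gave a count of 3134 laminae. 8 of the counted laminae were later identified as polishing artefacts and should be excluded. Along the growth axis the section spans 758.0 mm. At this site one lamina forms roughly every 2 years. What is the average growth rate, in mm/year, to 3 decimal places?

0.121 mm/year

Adjusted count: 3134 − 8 = 3126 laminae.
Multiplying by 2 years per lamina: 3126 × 2 = 6252 years.
758.0 mm over 6252 years gives 758.0 / 6252 ≈ 0.121 mm/year.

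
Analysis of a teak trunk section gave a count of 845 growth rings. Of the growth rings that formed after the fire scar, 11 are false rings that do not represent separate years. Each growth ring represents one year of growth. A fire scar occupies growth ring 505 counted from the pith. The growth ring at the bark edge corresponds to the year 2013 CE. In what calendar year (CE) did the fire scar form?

1684 CE

845 − 505 = 340 growth rings lie beyond the fire scar toward the bark edge.
340 − 11 false = 329 true growth rings after the fire scar.
The growth ring at the bark edge is 2013 CE, so the fire scar dates to 2013 − 329 = 1684 CE.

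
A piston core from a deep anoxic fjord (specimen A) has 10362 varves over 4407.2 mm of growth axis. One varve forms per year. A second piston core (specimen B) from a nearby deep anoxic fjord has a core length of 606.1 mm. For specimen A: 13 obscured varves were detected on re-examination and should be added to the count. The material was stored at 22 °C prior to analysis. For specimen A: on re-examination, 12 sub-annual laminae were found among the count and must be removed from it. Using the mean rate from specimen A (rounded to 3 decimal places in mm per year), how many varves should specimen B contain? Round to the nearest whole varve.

Specimen A: true varve count = 10362 − 12 + 13 = 10363.
A: Extension rate ≈ 4407.2 / 10363 = 0.425 mm/year.
B spans 606.1 / 0.425 = 1426.12 years ≈ 1426 varves.

1426 varves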